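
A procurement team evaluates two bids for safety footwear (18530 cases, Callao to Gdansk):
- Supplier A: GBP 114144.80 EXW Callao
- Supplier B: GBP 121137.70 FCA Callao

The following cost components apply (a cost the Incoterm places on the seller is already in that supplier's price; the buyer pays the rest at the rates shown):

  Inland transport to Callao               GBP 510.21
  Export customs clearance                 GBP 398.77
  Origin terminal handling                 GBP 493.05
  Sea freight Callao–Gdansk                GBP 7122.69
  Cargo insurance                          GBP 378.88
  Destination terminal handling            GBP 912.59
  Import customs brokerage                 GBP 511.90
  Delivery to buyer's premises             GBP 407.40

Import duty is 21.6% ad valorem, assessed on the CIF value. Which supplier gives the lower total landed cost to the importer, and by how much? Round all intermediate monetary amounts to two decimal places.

Supplier A is cheaper by GBP 7398.05

Supplier A (EXW):
CIF value = EXW price + inland to port + export clearance + origin terminal + freight + insurance = 114144.80 + 510.21 + 398.77 + 493.05 + 7122.69 + 378.88 = 123048.40
Import duty = 123048.40 × 21.6% = 26578.45
Buyer bears (A): 510.21 + 398.77 + 493.05 + 7122.69 + 378.88 + 912.59 + 511.90 + 407.40 = 10735.49
Landed cost (A) = invoice 114144.80 + 10735.49 + duty 26578.45 = 151458.74
Supplier B (FCA):
CIF value = FCA price + origin terminal + freight + insurance = 121137.70 + 493.05 + 7122.69 + 378.88 = 129132.32
Import duty = 129132.32 × 21.6% = 27892.58
Buyer bears (B): 493.05 + 7122.69 + 378.88 + 912.59 + 511.90 + 407.40 = 9826.51
Landed cost (B) = invoice 121137.70 + 9826.51 + duty 27892.58 = 158856.79
Difference = |151458.74 − 158856.79| = 7398.05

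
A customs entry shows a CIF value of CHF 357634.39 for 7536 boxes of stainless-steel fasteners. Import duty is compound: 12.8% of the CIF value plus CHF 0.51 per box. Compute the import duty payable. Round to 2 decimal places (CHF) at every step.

Import duty: CHF 49620.56

Ad valorem component: 357634.39 × 12.8% = 45777.20
Specific component: 7536 × 0.51 = 3843.36
Import duty = 45777.20 + 3843.36 = 49620.56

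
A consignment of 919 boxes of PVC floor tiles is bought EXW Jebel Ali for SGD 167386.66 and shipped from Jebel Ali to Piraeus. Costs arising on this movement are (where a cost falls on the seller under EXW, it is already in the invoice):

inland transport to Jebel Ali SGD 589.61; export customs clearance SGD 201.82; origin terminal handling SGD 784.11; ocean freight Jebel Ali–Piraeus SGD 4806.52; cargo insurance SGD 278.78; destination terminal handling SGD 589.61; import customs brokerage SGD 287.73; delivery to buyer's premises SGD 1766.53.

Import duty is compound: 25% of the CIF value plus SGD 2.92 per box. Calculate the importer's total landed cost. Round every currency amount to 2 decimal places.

Total landed cost: SGD 222886.73

EXW: the seller makes goods available at their premises; the buyer bears all onward costs.
CIF value = EXW price + inland to port + export clearance + origin terminal + freight + insurance = 167386.66 + 589.61 + 201.82 + 784.11 + 4806.52 + 278.78 = 174047.50
Ad valorem component: 174047.50 × 25% = 43511.88
Specific component: 919 × 2.92 = 2683.48
Import duty = 43511.88 + 2683.48 = 46195.36
Buyer bears: inland to port 589.61 + export clearance 201.82 + origin terminal 784.11 + freight 4806.52 + insurance 278.78 + destination terminal 589.61 + brokerage 287.73 + delivery 1766.53 + duty 46195.36 = 55500.07
Landed cost = invoice 167386.66 + 55500.07 = 222886.73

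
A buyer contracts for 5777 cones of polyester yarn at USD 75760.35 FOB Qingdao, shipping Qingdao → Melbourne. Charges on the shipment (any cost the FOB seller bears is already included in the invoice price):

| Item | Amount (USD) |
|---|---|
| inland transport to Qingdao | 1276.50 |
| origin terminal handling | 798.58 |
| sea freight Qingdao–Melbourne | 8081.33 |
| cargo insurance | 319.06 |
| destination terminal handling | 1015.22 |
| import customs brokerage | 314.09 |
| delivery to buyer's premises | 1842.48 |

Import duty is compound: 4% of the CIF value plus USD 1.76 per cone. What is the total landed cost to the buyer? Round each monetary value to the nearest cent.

FOB: the seller bears costs until goods are on board at the origin port; the buyer bears freight, insurance and all costs thereafter.
Already in the invoice (seller's account under FOB): inland to port, origin terminal — exclude.
CIF value = FOB price + freight + insurance = 75760.35 + 8081.33 + 319.06 = 84160.74
Ad valorem component: 84160.74 × 4% = 3366.43
Specific component: 5777 × 1.76 = 10167.52
Import duty = 3366.43 + 10167.52 = 13533.95
Buyer bears: freight 8081.33 + insurance 319.06 + destination terminal 1015.22 + brokerage 314.09 + delivery 1842.48 + duty 13533.95 = 25106.13
Landed cost = invoice 75760.35 + 25106.13 = 100866.48

Total landed cost: USD 100866.48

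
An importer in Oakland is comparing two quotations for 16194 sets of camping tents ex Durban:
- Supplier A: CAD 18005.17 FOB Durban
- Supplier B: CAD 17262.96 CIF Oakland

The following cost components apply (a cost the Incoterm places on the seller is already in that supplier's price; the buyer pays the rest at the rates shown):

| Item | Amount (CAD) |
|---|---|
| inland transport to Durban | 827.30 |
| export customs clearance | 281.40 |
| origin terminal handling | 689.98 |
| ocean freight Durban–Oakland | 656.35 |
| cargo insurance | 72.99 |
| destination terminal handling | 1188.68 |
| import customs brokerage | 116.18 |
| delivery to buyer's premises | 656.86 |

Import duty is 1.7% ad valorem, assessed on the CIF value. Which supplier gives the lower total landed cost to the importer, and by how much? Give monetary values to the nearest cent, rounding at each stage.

Supplier A (FOB):
CIF value = FOB price + freight + insurance = 18005.17 + 656.35 + 72.99 = 18734.51
Import duty = 18734.51 × 1.7% = 318.49
Buyer bears (A): 656.35 + 72.99 + 1188.68 + 116.18 + 656.86 = 2691.06
Landed cost (A) = invoice 18005.17 + 2691.06 + duty 318.49 = 21014.72
Supplier B (CIF):
The CIF price already equals the CIF value: 17262.96
Import duty = 17262.96 × 1.7% = 293.47
Buyer bears (B): 1188.68 + 116.18 + 656.86 = 1961.72
Landed cost (B) = invoice 17262.96 + 1961.72 + duty 293.47 = 19518.15
Difference = |21014.72 − 19518.15| = 1496.57

Supplier B is cheaper by CAD 1496.57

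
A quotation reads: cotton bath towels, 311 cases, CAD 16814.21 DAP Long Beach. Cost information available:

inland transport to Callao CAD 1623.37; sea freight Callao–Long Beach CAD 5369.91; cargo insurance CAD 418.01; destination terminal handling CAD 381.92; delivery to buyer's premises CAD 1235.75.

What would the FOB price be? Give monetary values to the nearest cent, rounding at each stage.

Not relevant to the conversion: inland to port — on the seller under both DAP and FOB; already in the DAP price and stays in the FOB price.
From DAP to FOB, the seller no longer bears: freight, insurance, destination terminal, delivery.
FOB price = 16814.21 − 5369.91 − 418.01 − 381.92 − 1235.75 = 9408.62

FOB price: CAD 9408.62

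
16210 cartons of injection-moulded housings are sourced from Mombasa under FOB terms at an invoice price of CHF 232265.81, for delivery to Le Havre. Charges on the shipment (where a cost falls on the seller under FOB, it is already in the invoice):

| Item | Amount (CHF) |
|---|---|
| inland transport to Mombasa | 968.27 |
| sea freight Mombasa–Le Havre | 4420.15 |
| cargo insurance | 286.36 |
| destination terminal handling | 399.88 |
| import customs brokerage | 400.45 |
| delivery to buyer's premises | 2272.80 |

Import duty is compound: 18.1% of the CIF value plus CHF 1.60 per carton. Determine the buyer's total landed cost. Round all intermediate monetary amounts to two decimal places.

FOB: the seller bears costs until goods are on board at the origin port; the buyer bears freight, insurance and all costs thereafter.
Already in the invoice (seller's account under FOB): inland to port — exclude.
CIF value = FOB price + freight + insurance = 232265.81 + 4420.15 + 286.36 = 236972.32
Ad valorem component: 236972.32 × 18.1% = 42891.99
Specific component: 16210 × 1.60 = 25936.00
Import duty = 42891.99 + 25936.00 = 68827.99
Buyer bears: freight 4420.15 + insurance 286.36 + destination terminal 399.88 + brokerage 400.45 + delivery 2272.80 + duty 68827.99 = 76607.63
Landed cost = invoice 232265.81 + 76607.63 = 308873.44

Total landed cost: CHF 308873.44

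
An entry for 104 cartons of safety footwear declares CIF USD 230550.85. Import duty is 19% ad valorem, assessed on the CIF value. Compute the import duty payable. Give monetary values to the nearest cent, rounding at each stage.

Import duty: USD 43804.66

Import duty = 230550.85 × 19% = 43804.66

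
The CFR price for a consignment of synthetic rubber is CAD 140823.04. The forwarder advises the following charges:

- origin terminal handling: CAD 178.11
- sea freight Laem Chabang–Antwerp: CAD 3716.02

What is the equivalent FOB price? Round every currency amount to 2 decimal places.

FOB price: CAD 137107.02

Not relevant to the conversion: origin terminal — on the seller under both CFR and FOB; already in the CFR price and stays in the FOB price.
From CFR to FOB, the seller no longer bears: freight.
FOB price = 140823.04 − 3716.02 = 137107.02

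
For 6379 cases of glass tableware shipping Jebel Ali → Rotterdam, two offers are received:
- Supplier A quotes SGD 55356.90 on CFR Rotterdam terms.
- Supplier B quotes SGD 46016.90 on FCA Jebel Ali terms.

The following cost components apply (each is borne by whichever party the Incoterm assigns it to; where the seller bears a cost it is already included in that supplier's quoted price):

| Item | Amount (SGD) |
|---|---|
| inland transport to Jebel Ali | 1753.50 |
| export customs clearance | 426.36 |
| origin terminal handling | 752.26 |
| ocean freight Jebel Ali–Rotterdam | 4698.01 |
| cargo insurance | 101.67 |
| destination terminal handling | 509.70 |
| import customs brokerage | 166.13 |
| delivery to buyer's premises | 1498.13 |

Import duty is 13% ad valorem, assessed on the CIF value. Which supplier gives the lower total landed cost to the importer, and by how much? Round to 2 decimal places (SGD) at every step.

Supplier A (CFR):
CIF value = CFR price + insurance = 55356.90 + 101.67 = 55458.57
Import duty = 55458.57 × 13% = 7209.61
Buyer bears (A): 101.67 + 509.70 + 166.13 + 1498.13 = 2275.63
Landed cost (A) = invoice 55356.90 + 2275.63 + duty 7209.61 = 64842.14
Supplier B (FCA):
CIF value = FCA price + origin terminal + freight + insurance = 46016.90 + 752.26 + 4698.01 + 101.67 = 51568.84
Import duty = 51568.84 × 13% = 6703.95
Buyer bears (B): 752.26 + 4698.01 + 101.67 + 509.70 + 166.13 + 1498.13 = 7725.90
Landed cost (B) = invoice 46016.90 + 7725.90 + duty 6703.95 = 60446.75
Difference = |64842.14 − 60446.75| = 4395.39

Supplier B is cheaper by SGD 4395.39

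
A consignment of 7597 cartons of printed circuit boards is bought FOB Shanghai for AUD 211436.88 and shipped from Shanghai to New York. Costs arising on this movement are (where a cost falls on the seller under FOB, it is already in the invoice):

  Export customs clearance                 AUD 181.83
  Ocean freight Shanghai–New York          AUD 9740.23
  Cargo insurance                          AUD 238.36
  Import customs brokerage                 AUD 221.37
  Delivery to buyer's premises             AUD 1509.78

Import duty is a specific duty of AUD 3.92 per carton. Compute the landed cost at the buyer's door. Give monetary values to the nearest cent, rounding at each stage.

Total landed cost: AUD 252926.86

FOB: the seller bears costs until goods are on board at the origin port; the buyer bears freight, insurance and all costs thereafter.
Already in the invoice (seller's account under FOB): export clearance — exclude.
CIF value = FOB price + freight + insurance = 211436.88 + 9740.23 + 238.36 = 221415.47
Import duty = 7597 × 3.92 = 29780.24
Buyer bears: freight 9740.23 + insurance 238.36 + brokerage 221.37 + delivery 1509.78 + duty 29780.24 = 41489.98
Landed cost = invoice 211436.88 + 41489.98 = 252926.86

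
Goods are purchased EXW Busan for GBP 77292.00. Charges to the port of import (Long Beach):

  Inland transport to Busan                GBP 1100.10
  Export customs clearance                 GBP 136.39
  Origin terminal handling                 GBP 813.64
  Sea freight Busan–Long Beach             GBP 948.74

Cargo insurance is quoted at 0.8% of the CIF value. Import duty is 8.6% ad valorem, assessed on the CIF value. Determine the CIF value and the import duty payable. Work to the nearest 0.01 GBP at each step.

CIF value: GBP 80938.38; import duty: GBP 6960.70

Let C be the CIF value. C = EXW price + pre-shipment costs + freight + 0.8% × C
C − 0.8% × C = 77292.00 + 1100.10 + 136.39 + 813.64 + 948.74
0.992 × C = 80290.87
C = 80290.87 / 0.992 = 80938.38
Insurance premium = 0.8% × 80938.38 = 647.51
Import duty = 80938.38 × 8.6% = 6960.70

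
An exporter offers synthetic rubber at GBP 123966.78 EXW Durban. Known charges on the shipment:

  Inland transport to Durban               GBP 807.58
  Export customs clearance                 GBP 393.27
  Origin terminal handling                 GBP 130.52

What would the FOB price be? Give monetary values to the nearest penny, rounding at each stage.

FOB price: GBP 125298.15

From EXW to FOB, the seller additionally bears: inland to port, export clearance, origin terminal.
FOB price = 123966.78 + 807.58 + 393.27 + 130.52 = 125298.15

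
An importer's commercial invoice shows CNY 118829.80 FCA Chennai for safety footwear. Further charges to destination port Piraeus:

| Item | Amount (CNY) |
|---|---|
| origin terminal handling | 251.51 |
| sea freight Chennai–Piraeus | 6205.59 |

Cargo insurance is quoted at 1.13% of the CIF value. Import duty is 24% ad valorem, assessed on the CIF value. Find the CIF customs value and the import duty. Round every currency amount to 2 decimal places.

Let C be the CIF value. C = FCA price + pre-shipment costs + freight + 1.13% × C
C − 1.13% × C = 118829.80 + 251.51 + 6205.59
0.9887 × C = 125286.90
C = 125286.90 / 0.9887 = 126718.82
Insurance premium = 1.13% × 126718.82 = 1431.92
Import duty = 126718.82 × 24% = 30412.52

CIF value: CNY 126718.82; import duty: CNY 30412.52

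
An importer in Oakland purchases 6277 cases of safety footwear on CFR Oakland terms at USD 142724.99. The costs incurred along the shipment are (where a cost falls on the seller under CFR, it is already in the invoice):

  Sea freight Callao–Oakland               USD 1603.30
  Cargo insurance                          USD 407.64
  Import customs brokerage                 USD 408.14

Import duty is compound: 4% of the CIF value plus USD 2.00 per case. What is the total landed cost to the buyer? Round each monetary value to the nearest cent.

CFR: the seller pays costs through ocean freight to the destination port, but not insurance.
Already in the invoice (seller's account under CFR): freight — exclude.
CIF value = CFR price + insurance = 142724.99 + 407.64 = 143132.63
Ad valorem component: 143132.63 × 4% = 5725.31
Specific component: 6277 × 2.00 = 12554.00
Import duty = 5725.31 + 12554.00 = 18279.31
Buyer bears: insurance 407.64 + brokerage 408.14 + duty 18279.31 = 19095.09
Landed cost = invoice 142724.99 + 19095.09 = 161820.08

Total landed cost: USD 161820.08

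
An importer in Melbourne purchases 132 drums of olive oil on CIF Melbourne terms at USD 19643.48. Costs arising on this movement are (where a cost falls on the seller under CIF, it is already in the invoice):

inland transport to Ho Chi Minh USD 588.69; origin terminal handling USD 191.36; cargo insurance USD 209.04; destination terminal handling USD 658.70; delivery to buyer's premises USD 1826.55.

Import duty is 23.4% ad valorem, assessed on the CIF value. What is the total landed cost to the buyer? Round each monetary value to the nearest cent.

CIF: the seller pays costs through ocean freight and marine insurance to the destination port.
Already in the invoice (seller's account under CIF): inland to port, origin terminal, insurance — exclude.
The CIF price already equals the CIF value: 19643.48
Import duty = 19643.48 × 23.4% = 4596.57
Buyer bears: destination terminal 658.70 + delivery 1826.55 + duty 4596.57 = 7081.82
Landed cost = invoice 19643.48 + 7081.82 = 26725.30

Total landed cost: USD 26725.30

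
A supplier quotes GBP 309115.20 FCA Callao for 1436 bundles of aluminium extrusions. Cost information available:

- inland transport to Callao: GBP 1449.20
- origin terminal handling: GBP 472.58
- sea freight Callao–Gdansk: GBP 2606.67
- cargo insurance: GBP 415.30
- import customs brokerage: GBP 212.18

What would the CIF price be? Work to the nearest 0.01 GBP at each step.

CIF price: GBP 312609.75

Not relevant to the conversion: inland to port — on the seller under both FCA and CIF; already in the FCA price and stays in the CIF price. brokerage — on the buyer under both terms; not part of either seller's price.
From FCA to CIF, the seller additionally bears: origin terminal, freight, insurance.
CIF price = 309115.20 + 472.58 + 2606.67 + 415.30 = 312609.75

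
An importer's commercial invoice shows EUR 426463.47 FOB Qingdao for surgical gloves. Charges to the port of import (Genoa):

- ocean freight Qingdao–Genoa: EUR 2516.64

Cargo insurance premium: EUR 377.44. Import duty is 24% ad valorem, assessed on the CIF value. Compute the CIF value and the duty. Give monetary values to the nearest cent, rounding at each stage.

CIF value: EUR 429357.55; import duty: EUR 103045.81

CIF = FOB price + freight + insurance
CIF = 426463.47 + 2516.64 + 377.44 = 429357.55
Import duty = 429357.55 × 24% = 103045.81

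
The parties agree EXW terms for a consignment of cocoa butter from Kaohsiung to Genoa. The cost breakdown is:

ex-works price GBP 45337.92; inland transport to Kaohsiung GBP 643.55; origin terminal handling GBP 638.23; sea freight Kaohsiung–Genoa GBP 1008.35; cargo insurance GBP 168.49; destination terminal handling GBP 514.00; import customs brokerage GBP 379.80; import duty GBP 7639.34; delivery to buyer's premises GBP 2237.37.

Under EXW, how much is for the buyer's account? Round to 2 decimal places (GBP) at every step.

Buyer's account: GBP 13229.13

EXW: the seller makes goods available at their premises; the buyer bears all onward costs.
Seller's account: goods 45337.92 = 45337.92
Buyer's account: inland to port 643.55 + origin terminal 638.23 + freight 1008.35 + insurance 168.49 + destination terminal 514.00 + brokerage 379.80 + duty 7639.34 + delivery 2237.37 = 13229.13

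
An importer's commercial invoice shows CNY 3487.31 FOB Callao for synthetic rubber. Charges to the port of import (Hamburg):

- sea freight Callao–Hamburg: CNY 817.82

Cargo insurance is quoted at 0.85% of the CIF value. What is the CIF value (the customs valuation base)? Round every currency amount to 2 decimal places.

CIF value: CNY 4342.04

Let C be the CIF value. C = FOB price + freight + 0.85% × C
C − 0.85% × C = 3487.31 + 817.82
0.9915 × C = 4305.13
C = 4305.13 / 0.9915 = 4342.04
Insurance premium = 0.85% × 4342.04 = 36.91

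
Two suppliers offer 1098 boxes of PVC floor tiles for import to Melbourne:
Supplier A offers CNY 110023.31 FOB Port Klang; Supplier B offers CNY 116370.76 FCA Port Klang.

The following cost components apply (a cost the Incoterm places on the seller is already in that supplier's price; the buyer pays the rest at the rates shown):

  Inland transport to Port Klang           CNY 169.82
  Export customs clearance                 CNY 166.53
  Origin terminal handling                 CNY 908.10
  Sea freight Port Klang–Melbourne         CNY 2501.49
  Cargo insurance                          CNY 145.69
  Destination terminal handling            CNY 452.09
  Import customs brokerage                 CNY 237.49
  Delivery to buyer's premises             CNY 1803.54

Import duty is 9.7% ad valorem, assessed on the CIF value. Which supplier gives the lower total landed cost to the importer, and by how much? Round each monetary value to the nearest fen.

Supplier A is cheaper by CNY 7959.34

Supplier A (FOB):
CIF value = FOB price + freight + insurance = 110023.31 + 2501.49 + 145.69 = 112670.49
Import duty = 112670.49 × 9.7% = 10929.04
Buyer bears (A): 2501.49 + 145.69 + 452.09 + 237.49 + 1803.54 = 5140.30
Landed cost (A) = invoice 110023.31 + 5140.30 + duty 10929.04 = 126092.65
Supplier B (FCA):
CIF value = FCA price + origin terminal + freight + insurance = 116370.76 + 908.10 + 2501.49 + 145.69 = 119926.04
Import duty = 119926.04 × 9.7% = 11632.83
Buyer bears (B): 908.10 + 2501.49 + 145.69 + 452.09 + 237.49 + 1803.54 = 6048.40
Landed cost (B) = invoice 116370.76 + 6048.40 + duty 11632.83 = 134051.99
Difference = |126092.65 − 134051.99| = 7959.34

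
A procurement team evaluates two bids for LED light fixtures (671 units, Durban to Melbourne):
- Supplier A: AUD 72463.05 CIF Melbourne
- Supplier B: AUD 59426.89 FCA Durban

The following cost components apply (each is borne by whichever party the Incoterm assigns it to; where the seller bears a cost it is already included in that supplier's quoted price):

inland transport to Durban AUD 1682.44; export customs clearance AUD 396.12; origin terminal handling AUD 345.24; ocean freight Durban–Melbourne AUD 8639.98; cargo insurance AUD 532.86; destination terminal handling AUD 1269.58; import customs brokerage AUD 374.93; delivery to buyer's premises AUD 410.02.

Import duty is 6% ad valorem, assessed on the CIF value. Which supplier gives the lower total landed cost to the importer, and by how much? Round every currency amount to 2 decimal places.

Supplier B is cheaper by AUD 3729.16

Supplier A (CIF):
The CIF price already equals the CIF value: 72463.05
Import duty = 72463.05 × 6% = 4347.78
Buyer bears (A): 1269.58 + 374.93 + 410.02 = 2054.53
Landed cost (A) = invoice 72463.05 + 2054.53 + duty 4347.78 = 78865.36
Supplier B (FCA):
CIF value = FCA price + origin terminal + freight + insurance = 59426.89 + 345.24 + 8639.98 + 532.86 = 68944.97
Import duty = 68944.97 × 6% = 4136.70
Buyer bears (B): 345.24 + 8639.98 + 532.86 + 1269.58 + 374.93 + 410.02 = 11572.61
Landed cost (B) = invoice 59426.89 + 11572.61 + duty 4136.70 = 75136.20
Difference = |78865.36 − 75136.20| = 3729.16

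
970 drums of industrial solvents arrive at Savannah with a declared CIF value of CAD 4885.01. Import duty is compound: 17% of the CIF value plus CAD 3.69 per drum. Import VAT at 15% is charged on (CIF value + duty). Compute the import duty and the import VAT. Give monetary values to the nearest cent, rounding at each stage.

Import duty: CAD 4409.75; import VAT: CAD 1394.21

Ad valorem component: 4885.01 × 17% = 830.45
Specific component: 970 × 3.69 = 3579.30
Import duty = 830.45 + 3579.30 = 4409.75
VAT base = CIF + duty = 4885.01 + 4409.75 = 9294.76
Import VAT = 9294.76 × 15% = 1394.21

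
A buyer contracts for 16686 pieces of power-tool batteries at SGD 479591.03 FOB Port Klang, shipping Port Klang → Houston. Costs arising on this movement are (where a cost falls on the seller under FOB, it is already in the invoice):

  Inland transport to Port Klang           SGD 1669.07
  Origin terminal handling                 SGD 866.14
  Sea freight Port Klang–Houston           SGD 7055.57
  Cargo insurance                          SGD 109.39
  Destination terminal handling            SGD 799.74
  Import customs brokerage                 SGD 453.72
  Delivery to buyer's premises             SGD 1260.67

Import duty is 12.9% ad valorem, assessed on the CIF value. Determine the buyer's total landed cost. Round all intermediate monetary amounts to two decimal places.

Total landed cost: SGD 552061.64

FOB: the seller bears costs until goods are on board at the origin port; the buyer bears freight, insurance and all costs thereafter.
Already in the invoice (seller's account under FOB): inland to port, origin terminal — exclude.
CIF value = FOB price + freight + insurance = 479591.03 + 7055.57 + 109.39 = 486755.99
Import duty = 486755.99 × 12.9% = 62791.52
Buyer bears: freight 7055.57 + insurance 109.39 + destination terminal 799.74 + brokerage 453.72 + delivery 1260.67 + duty 62791.52 = 72470.61
Landed cost = invoice 479591.03 + 72470.61 = 552061.64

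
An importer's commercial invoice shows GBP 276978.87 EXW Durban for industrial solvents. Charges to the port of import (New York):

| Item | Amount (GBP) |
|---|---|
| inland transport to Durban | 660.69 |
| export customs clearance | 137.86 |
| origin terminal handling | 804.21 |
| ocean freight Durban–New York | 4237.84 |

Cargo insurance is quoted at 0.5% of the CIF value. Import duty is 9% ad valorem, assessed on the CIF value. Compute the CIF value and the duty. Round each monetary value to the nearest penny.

Let C be the CIF value. C = EXW price + pre-shipment costs + freight + 0.5% × C
C − 0.5% × C = 276978.87 + 660.69 + 137.86 + 804.21 + 4237.84
0.995 × C = 282819.47
C = 282819.47 / 0.995 = 284240.67
Insurance premium = 0.5% × 284240.67 = 1421.20
Import duty = 284240.67 × 9% = 25581.66

CIF value: GBP 284240.67; import duty: GBP 25581.66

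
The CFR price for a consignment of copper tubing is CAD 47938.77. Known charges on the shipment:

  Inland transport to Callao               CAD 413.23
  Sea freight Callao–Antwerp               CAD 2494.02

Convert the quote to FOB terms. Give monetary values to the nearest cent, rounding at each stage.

Not relevant to the conversion: inland to port — on the seller under both CFR and FOB; already in the CFR price and stays in the FOB price.
From CFR to FOB, the seller no longer bears: freight.
FOB price = 47938.77 − 2494.02 = 45444.75

FOB price: CAD 45444.75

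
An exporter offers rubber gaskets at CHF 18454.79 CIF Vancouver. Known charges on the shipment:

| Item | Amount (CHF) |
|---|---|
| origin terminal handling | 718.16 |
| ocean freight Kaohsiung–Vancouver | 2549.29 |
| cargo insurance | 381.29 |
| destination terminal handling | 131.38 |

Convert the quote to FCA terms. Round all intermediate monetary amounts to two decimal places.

FCA price: CHF 14806.05

Not relevant to the conversion: destination terminal — on the buyer under both terms; not part of either seller's price.
From CIF to FCA, the seller no longer bears: origin terminal, freight, insurance.
FCA price = 18454.79 − 718.16 − 2549.29 − 381.29 = 14806.05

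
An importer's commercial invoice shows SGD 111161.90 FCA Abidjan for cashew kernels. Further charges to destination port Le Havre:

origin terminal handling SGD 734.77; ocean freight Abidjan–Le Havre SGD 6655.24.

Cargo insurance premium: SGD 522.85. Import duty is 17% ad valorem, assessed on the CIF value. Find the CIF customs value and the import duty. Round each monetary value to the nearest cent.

CIF value: SGD 119074.76; import duty: SGD 20242.71

CIF = FCA price + pre-shipment costs + freight + insurance
CIF = 111161.90 + 734.77 + 6655.24 + 522.85 = 119074.76
Import duty = 119074.76 × 17% = 20242.71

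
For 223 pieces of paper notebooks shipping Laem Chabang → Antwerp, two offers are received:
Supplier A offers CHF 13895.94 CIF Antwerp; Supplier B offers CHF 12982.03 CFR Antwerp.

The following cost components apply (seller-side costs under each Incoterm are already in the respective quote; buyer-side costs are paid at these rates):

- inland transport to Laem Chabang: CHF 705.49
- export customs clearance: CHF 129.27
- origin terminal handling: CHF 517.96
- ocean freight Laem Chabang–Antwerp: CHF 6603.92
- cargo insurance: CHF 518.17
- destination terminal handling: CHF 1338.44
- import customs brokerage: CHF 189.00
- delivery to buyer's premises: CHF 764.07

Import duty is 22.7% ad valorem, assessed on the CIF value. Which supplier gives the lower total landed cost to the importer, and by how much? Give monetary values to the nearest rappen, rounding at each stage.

Supplier A (CIF):
The CIF price already equals the CIF value: 13895.94
Import duty = 13895.94 × 22.7% = 3154.38
Buyer bears (A): 1338.44 + 189.00 + 764.07 = 2291.51
Landed cost (A) = invoice 13895.94 + 2291.51 + duty 3154.38 = 19341.83
Supplier B (CFR):
CIF value = CFR price + insurance = 12982.03 + 518.17 = 13500.20
Import duty = 13500.20 × 22.7% = 3064.55
Buyer bears (B): 518.17 + 1338.44 + 189.00 + 764.07 = 2809.68
Landed cost (B) = invoice 12982.03 + 2809.68 + duty 3064.55 = 18856.26
Difference = |19341.83 − 18856.26| = 485.57

Supplier B is cheaper by CHF 485.57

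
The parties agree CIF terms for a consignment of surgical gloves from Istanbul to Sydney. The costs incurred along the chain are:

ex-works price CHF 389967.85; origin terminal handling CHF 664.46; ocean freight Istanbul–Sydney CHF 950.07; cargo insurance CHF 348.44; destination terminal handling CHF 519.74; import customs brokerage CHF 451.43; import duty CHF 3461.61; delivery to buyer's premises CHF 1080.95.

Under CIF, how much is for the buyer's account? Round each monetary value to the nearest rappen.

CIF: the seller pays costs through ocean freight and marine insurance to the destination port.
Seller's account: goods 389967.85 + origin terminal 664.46 + freight 950.07 + insurance 348.44 = 391930.82
Buyer's account: destination terminal 519.74 + brokerage 451.43 + duty 3461.61 + delivery 1080.95 = 5513.73

Buyer's account: CHF 5513.73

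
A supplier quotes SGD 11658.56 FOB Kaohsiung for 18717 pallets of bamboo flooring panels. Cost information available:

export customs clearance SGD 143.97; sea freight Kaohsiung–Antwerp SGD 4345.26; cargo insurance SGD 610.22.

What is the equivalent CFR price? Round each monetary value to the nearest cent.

CFR price: SGD 16003.82

Not relevant to the conversion: export clearance — on the seller under both FOB and CFR; already in the FOB price and stays in the CFR price. insurance — on the buyer under both terms; not part of either seller's price.
From FOB to CFR, the seller additionally bears: freight.
CFR price = 11658.56 + 4345.26 = 16003.82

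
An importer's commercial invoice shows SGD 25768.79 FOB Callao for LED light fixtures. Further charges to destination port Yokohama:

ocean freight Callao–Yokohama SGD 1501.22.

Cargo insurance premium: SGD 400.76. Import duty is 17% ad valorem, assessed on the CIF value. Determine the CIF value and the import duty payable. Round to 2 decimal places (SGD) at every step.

CIF value: SGD 27670.77; import duty: SGD 4704.03

CIF = FOB price + freight + insurance
CIF = 25768.79 + 1501.22 + 400.76 = 27670.77
Import duty = 27670.77 × 17% = 4704.03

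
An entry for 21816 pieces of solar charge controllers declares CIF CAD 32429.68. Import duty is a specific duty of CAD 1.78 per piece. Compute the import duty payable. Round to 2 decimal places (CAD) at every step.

Import duty = 21816 × 1.78 = 38832.48

Import duty: CAD 38832.48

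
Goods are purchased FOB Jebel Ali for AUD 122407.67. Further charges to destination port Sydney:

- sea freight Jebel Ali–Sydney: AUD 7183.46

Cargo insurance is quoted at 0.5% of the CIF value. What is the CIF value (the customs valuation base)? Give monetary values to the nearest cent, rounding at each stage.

CIF value: AUD 130242.34

Let C be the CIF value. C = FOB price + freight + 0.5% × C
C − 0.5% × C = 122407.67 + 7183.46
0.995 × C = 129591.13
C = 129591.13 / 0.995 = 130242.34
Insurance premium = 0.5% × 130242.34 = 651.21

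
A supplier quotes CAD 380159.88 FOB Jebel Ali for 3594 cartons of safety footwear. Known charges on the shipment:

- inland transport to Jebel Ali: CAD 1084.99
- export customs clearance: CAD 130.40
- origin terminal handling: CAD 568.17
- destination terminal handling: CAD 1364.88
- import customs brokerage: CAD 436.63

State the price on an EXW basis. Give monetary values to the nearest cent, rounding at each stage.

EXW price: CAD 378376.32

Not relevant to the conversion: brokerage, destination terminal — on the buyer under both terms; not part of either seller's price.
From FOB to EXW, the seller no longer bears: inland to port, export clearance, origin terminal.
EXW price = 380159.88 − 1084.99 − 130.40 − 568.17 = 378376.32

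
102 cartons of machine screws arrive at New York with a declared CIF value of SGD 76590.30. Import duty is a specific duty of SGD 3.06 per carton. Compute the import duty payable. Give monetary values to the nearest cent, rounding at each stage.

Import duty = 102 × 3.06 = 312.12

Import duty: SGD 312.12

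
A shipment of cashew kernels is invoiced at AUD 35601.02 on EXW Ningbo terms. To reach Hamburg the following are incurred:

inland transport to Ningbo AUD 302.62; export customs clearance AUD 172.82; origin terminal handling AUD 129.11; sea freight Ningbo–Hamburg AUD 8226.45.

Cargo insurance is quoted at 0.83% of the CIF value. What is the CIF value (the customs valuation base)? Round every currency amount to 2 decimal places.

Let C be the CIF value. C = EXW price + pre-shipment costs + freight + 0.83% × C
C − 0.83% × C = 35601.02 + 302.62 + 172.82 + 129.11 + 8226.45
0.9917 × C = 44432.02
C = 44432.02 / 0.9917 = 44803.89
Insurance premium = 0.83% × 44803.89 = 371.87

CIF value: AUD 44803.89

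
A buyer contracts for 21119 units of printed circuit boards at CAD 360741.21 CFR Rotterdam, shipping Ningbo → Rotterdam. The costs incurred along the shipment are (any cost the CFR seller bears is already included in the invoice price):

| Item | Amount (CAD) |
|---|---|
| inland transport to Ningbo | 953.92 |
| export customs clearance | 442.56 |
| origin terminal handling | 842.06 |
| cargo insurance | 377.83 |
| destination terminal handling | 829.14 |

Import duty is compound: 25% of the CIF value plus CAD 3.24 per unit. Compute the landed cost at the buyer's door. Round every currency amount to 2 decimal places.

CFR: the seller pays costs through ocean freight to the destination port, but not insurance.
Already in the invoice (seller's account under CFR): inland to port, export clearance, origin terminal — exclude.
CIF value = CFR price + insurance = 360741.21 + 377.83 = 361119.04
Ad valorem component: 361119.04 × 25% = 90279.76
Specific component: 21119 × 3.24 = 68425.56
Import duty = 90279.76 + 68425.56 = 158705.32
Buyer bears: insurance 377.83 + destination terminal 829.14 + duty 158705.32 = 159912.29
Landed cost = invoice 360741.21 + 159912.29 = 520653.50

Total landed cost: CAD 520653.50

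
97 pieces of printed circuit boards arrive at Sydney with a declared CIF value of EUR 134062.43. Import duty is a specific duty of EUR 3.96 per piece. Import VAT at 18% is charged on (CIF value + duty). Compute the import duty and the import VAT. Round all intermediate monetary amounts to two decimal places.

Import duty = 97 × 3.96 = 384.12
VAT base = CIF + duty = 134062.43 + 384.12 = 134446.55
Import VAT = 134446.55 × 18% = 24200.38

Import duty: EUR 384.12; import VAT: EUR 24200.38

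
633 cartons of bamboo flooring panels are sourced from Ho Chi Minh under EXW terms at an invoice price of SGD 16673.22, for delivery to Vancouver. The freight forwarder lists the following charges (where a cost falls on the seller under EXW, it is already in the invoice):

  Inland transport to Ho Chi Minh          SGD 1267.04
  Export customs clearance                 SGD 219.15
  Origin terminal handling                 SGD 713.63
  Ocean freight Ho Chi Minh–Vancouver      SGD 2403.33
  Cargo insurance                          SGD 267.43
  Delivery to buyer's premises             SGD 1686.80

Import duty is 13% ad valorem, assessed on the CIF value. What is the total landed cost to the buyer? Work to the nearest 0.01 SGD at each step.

EXW: the seller makes goods available at their premises; the buyer bears all onward costs.
CIF value = EXW price + inland to port + export clearance + origin terminal + freight + insurance = 16673.22 + 1267.04 + 219.15 + 713.63 + 2403.33 + 267.43 = 21543.80
Import duty = 21543.80 × 13% = 2800.69
Buyer bears: inland to port 1267.04 + export clearance 219.15 + origin terminal 713.63 + freight 2403.33 + insurance 267.43 + delivery 1686.80 + duty 2800.69 = 9358.07
Landed cost = invoice 16673.22 + 9358.07 = 26031.29

Total landed cost: SGD 26031.29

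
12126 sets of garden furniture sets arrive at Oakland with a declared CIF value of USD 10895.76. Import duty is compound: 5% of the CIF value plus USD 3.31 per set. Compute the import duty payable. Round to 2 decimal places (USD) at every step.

Import duty: USD 40681.85

Ad valorem component: 10895.76 × 5% = 544.79
Specific component: 12126 × 3.31 = 40137.06
Import duty = 544.79 + 40137.06 = 40681.85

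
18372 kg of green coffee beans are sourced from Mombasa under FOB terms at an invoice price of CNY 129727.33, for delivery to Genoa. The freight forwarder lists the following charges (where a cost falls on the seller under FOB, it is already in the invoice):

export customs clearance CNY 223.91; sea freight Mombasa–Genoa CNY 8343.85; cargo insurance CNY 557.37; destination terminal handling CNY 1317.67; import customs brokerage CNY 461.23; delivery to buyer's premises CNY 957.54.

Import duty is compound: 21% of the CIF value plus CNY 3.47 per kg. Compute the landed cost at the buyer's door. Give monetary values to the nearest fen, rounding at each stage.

FOB: the seller bears costs until goods are on board at the origin port; the buyer bears freight, insurance and all costs thereafter.
Already in the invoice (seller's account under FOB): export clearance — exclude.
CIF value = FOB price + freight + insurance = 129727.33 + 8343.85 + 557.37 = 138628.55
Ad valorem component: 138628.55 × 21% = 29112.00
Specific component: 18372 × 3.47 = 63750.84
Import duty = 29112.00 + 63750.84 = 92862.84
Buyer bears: freight 8343.85 + insurance 557.37 + destination terminal 1317.67 + brokerage 461.23 + delivery 957.54 + duty 92862.84 = 104500.50
Landed cost = invoice 129727.33 + 104500.50 = 234227.83

Total landed cost: CNY 234227.83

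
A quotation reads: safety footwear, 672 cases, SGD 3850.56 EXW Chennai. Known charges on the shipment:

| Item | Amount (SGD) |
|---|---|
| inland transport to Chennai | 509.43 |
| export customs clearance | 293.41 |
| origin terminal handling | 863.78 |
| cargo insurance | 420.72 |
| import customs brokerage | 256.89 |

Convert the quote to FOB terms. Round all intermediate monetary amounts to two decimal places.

Not relevant to the conversion: brokerage, insurance — on the buyer under both terms; not part of either seller's price.
From EXW to FOB, the seller additionally bears: inland to port, export clearance, origin terminal.
FOB price = 3850.56 + 509.43 + 293.41 + 863.78 = 5517.18

FOB price: SGD 5517.18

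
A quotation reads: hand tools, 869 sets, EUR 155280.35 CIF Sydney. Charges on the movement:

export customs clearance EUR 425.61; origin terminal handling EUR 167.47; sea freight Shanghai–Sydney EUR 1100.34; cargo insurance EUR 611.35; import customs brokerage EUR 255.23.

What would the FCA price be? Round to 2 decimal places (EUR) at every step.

FCA price: EUR 153401.19

Not relevant to the conversion: export clearance — on the seller under both CIF and FCA; already in the CIF price and stays in the FCA price. brokerage — on the buyer under both terms; not part of either seller's price.
From CIF to FCA, the seller no longer bears: origin terminal, freight, insurance.
FCA price = 155280.35 − 167.47 − 1100.34 − 611.35 = 153401.19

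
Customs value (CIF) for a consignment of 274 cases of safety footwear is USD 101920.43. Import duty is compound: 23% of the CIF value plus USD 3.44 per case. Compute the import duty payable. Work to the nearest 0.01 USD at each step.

Ad valorem component: 101920.43 × 23% = 23441.70
Specific component: 274 × 3.44 = 942.56
Import duty = 23441.70 + 942.56 = 24384.26

Import duty: USD 24384.26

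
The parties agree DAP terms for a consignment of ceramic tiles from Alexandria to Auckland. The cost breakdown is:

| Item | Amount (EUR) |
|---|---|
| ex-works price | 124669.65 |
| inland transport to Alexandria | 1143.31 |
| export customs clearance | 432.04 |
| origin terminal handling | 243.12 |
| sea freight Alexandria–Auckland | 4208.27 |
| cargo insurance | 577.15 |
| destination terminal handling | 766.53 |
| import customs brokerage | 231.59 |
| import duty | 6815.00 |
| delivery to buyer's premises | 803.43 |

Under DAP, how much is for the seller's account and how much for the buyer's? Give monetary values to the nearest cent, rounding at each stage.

Seller: EUR 132843.50; buyer: EUR 7046.59

DAP: the seller bears all costs to the named destination except import duty and clearance.
Seller's account: goods 124669.65 + inland to port 1143.31 + export clearance 432.04 + origin terminal 243.12 + freight 4208.27 + insurance 577.15 + destination terminal 766.53 + delivery 803.43 = 132843.50
Buyer's account: brokerage 231.59 + duty 6815.00 = 7046.59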